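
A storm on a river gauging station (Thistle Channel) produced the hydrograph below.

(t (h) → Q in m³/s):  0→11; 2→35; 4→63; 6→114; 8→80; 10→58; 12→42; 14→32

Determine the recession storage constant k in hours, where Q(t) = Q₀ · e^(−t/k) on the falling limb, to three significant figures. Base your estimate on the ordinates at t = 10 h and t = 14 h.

k ≈ 6.73 h

On the falling limb, Q drops from 58 to 32 m³/s between t = 10 h and t = 14 h (Δt = 4 h).
k = −Δt / ln(Q₂/Q₁) = −4 / ln(32/58) = 6.73 h.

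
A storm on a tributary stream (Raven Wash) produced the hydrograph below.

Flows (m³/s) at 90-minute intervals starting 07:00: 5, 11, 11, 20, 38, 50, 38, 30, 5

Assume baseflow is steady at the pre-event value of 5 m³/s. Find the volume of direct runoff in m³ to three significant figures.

V ≈ 8.80 × 10^5 m³

Direct-runoff ordinates (Q − Q_b): 0.0, 6.0, 6.0, 15.0, 33.0, 45.0, 33.0, 25.0, 0.0 m³/s.
ΣQ_DR = 163.0 m³/s.
With Δt = 1.5 h = 5400 s, V = ΣQ_DR · Δt = 163.0 × 5400 = 8.80 × 10^5 m³.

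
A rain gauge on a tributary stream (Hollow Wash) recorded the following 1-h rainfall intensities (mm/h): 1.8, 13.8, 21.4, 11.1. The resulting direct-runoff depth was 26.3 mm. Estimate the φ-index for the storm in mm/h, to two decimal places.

φ ≈ 6.67 mm/h

Only the 3 blocks with intensity above φ contribute runoff: 13.8, 21.4, 11.1 mm/h.
Σ(I−φ)·Δt = d  ⇒  (13.8+21.4+11.1 − 3φ)·1 = 26.3
φ = (46.30 − 26.3/1) / 3 = 6.67 mm/h.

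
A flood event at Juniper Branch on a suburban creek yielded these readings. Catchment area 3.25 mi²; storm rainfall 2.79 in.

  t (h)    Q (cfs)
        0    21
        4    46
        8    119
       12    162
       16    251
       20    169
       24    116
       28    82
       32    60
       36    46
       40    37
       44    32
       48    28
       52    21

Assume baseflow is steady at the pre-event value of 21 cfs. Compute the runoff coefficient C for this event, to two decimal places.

ΣQ_DR = 896.0 cfs; V = ΣQ_DR·Δt = 1.290 × 10^7 ft³.
Runoff depth d = V / A = 1.709 in.
C = d / P = 1.709 / 2.79 = 0.61.

C ≈ 0.61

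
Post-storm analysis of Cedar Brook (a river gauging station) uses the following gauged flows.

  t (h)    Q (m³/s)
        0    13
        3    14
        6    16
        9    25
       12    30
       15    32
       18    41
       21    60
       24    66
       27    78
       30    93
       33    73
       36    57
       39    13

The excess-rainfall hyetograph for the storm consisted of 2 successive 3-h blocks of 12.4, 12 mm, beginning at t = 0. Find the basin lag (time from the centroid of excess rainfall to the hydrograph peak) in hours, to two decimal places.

t_L ≈ 27.02 h

Centroid of excess rainfall: t_c = Σ P_i·t̄_i / ΣP_i = 2.9754 h (block centres at 1.5, 4.5 h).
Hydrograph peak occurs at t = 30 h, so basin lag t_L = 30 − 2.9754 = 27.02 h.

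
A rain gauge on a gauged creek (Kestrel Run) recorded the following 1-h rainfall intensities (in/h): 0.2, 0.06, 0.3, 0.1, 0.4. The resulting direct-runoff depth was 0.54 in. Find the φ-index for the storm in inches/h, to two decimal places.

Only the 3 blocks with intensity above φ contribute runoff: 0.2, 0.3, 0.4 in/h.
Σ(I−φ)·Δt = d  ⇒  (0.2+0.3+0.4 − 3φ)·1 = 0.54
φ = (0.9000 − 0.54/1) / 3 = 0.12 in/h.

φ ≈ 0.12 in/h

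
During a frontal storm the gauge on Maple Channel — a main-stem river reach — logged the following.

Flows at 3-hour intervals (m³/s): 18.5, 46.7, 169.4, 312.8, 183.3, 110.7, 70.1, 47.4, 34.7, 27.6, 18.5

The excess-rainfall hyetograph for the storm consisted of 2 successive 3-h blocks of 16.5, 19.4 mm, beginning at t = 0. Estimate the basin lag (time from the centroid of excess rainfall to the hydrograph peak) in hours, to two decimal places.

t_L ≈ 5.88 h

Centroid of excess rainfall: t_c = Σ P_i·t̄_i / ΣP_i = 3.1212 h (block centres at 1.5, 4.5 h).
Hydrograph peak occurs at t = 9 h, so basin lag t_L = 9 − 3.1212 = 5.88 h.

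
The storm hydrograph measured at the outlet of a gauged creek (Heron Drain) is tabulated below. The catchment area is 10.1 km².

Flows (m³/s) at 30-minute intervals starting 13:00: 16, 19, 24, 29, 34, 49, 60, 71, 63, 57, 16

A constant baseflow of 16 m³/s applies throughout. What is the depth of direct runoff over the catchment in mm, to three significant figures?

d ≈ 46.7 mm

Direct runoff: 0.0, 3.0, 8.0, 13.0, 18.0, 33.0, 44.0, 55.0, 47.0, 41.0, 0.0 m³/s; ΣQ_DR = 262.0 m³/s.
V = ΣQ_DR · Δt = 262.0 × 1800 s = 4.716 × 10^5 m³.
Over A = 10.1 km², depth = V / A = 46.7 mm.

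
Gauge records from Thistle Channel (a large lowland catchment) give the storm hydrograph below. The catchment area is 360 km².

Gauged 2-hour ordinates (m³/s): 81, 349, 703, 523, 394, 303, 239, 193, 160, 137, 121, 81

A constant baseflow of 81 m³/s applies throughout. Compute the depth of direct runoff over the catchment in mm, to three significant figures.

d ≈ 46.2 mm

Direct runoff: 0.0, 268.0, 622.0, 442.0, 313.0, 222.0, 158.0, 112.0, 79.0, 56.0, 40.0, 0.0 m³/s; ΣQ_DR = 2312 m³/s.
V = ΣQ_DR · Δt = 2312 × 7200 s = 1.665 × 10^7 m³.
Over A = 360 km², depth = V / A = 46.2 mm.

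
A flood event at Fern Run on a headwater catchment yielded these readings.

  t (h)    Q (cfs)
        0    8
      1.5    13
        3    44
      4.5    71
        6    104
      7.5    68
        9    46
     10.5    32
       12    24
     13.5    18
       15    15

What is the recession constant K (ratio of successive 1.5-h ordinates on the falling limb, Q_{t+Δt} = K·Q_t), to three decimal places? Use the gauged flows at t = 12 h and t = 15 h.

Using the recession-limb readings at t = 12 h and t = 15 h: Q falls from 24 to 15 cfs over 2 intervals.
K = (Q₂/Q₁)^(1/2) = (15/24)^(1/2) = 0.791.

K ≈ 0.791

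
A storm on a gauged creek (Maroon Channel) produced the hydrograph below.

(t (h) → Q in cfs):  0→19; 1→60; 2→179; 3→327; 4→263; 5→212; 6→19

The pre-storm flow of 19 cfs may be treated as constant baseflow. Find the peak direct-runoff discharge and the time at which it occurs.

Subtracting baseflow gives direct-runoff ordinates: 0.0, 41.0, 160.0, 308.0, 244.0, 193.0, 0.0 cfs.
The maximum is 308.0 cfs, occurring at the reading for t = 3 h.

Q_p = 308.0 cfs at t = 3 h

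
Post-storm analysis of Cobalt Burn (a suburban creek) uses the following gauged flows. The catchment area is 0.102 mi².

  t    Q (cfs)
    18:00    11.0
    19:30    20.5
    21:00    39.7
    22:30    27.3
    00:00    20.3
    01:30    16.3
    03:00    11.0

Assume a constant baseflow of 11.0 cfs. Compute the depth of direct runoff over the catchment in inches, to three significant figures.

Direct runoff: 0.0, 9.5, 28.7, 16.3, 9.3, 5.3, 0.0 cfs; ΣQ_DR = 69.10 cfs.
V = ΣQ_DR · Δt = 69.10 × 5400 s = 3.731 × 10^5 ft³.
Over A = 0.102 mi², depth = V / A = 1.57 in.

d ≈ 1.57 in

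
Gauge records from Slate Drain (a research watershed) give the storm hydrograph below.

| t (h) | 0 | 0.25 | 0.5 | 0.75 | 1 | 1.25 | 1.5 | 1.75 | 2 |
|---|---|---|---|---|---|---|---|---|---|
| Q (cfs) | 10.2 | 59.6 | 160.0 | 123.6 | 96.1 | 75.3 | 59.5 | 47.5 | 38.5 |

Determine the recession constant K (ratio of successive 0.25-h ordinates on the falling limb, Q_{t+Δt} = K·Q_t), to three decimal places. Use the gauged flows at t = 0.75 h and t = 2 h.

Using the recession-limb readings at t = 0.75 h and t = 2 h: Q falls from 123.6 to 38.5 cfs over 5 intervals.
K = (Q₂/Q₁)^(1/5) = (38.5/123.6)^(1/5) = 0.792.

K ≈ 0.792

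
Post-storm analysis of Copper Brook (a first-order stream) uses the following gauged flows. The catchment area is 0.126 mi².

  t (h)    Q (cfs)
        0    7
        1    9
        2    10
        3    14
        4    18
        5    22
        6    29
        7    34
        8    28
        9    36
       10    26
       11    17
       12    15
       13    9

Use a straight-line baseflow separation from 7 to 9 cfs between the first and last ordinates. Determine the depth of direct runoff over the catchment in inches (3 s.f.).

d ≈ 1.99 in

Direct runoff: 0.00, 1.85, 2.69, 6.54, 10.38, 14.23, 21.08, 25.92, 19.77, 27.62, 17.46, 8.31, 6.15, 0.00 cfs; ΣQ_DR = 162.0 cfs.
V = ΣQ_DR · Δt = 162.0 × 3600 s = 5.832 × 10^5 ft³.
Over A = 0.126 mi², depth = V / A = 1.99 in.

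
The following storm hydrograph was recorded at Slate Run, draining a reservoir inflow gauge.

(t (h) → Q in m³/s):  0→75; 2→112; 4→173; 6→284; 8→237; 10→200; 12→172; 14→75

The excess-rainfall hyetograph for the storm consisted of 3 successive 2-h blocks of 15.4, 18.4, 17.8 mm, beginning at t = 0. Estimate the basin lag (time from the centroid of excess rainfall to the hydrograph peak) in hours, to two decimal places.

Centroid of excess rainfall: t_c = Σ P_i·t̄_i / ΣP_i = 3.0930 h (block centres at 1, 3, 5 h).
Hydrograph peak occurs at t = 6 h, so basin lag t_L = 6 − 3.0930 = 2.91 h.

t_L ≈ 2.91 h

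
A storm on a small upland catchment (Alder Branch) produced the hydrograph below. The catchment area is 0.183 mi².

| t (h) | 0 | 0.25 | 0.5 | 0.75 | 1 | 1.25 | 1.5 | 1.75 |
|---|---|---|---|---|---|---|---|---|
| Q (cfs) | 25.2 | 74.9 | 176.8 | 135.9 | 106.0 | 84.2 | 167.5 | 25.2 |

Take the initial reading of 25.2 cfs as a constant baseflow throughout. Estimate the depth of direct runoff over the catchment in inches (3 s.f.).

d ≈ 1.26 in

Direct runoff: 0.0, 49.7, 151.6, 110.7, 80.8, 59.0, 142.3, 0.0 cfs; ΣQ_DR = 594.1 cfs.
V = ΣQ_DR · Δt = 594.1 × 900 s = 5.347 × 10^5 ft³.
Over A = 0.183 mi², depth = V / A = 1.26 in.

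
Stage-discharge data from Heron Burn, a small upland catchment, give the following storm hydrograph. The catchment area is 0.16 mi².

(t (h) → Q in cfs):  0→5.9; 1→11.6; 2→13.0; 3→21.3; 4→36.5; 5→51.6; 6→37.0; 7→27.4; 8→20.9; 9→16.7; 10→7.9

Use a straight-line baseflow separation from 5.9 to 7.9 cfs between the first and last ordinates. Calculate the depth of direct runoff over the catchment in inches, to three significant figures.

Direct runoff: 0.00, 5.50, 6.70, 14.80, 29.80, 44.70, 29.90, 20.10, 13.40, 9.00, 0.00 cfs; ΣQ_DR = 173.9 cfs.
V = ΣQ_DR · Δt = 173.9 × 3600 s = 6.260 × 10^5 ft³.
Over A = 0.16 mi², depth = V / A = 1.68 in.

d ≈ 1.68 in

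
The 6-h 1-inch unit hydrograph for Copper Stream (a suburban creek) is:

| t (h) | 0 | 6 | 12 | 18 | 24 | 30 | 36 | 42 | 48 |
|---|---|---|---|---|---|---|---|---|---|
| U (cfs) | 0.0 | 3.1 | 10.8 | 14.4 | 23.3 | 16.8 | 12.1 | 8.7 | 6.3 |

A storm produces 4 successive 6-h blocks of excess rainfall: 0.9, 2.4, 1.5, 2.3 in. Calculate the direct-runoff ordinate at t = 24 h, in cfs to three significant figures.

By discrete convolution, Q_j = Σ (P_i / 1 in) · U_{j−i}.
At t = 24 h (j=4): Q = (0.9/1)·23.3 + (2.4/1)·14.4 + (1.5/1)·10.8 + (2.3/1)·3.1 = 78.9 cfs.

Q ≈ 78.9 cfs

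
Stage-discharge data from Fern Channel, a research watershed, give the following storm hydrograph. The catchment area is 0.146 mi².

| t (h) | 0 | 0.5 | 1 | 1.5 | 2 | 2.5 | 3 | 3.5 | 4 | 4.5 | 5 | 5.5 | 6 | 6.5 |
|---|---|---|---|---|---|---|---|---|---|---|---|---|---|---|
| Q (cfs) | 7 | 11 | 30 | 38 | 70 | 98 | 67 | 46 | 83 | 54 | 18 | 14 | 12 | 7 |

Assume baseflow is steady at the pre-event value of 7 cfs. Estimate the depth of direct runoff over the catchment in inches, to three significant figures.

d ≈ 2.43 in

Direct runoff: 0.0, 4.0, 23.0, 31.0, 63.0, 91.0, 60.0, 39.0, 76.0, 47.0, 11.0, 7.0, 5.0, 0.0 cfs; ΣQ_DR = 457.0 cfs.
V = ΣQ_DR · Δt = 457.0 × 1800 s = 8.226 × 10^5 ft³.
Over A = 0.146 mi², depth = V / A = 2.43 in.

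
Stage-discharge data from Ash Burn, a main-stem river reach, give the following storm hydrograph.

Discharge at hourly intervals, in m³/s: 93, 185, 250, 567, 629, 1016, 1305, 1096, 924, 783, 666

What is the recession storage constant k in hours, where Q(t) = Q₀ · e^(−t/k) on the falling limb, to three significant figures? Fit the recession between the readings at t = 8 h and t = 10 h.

On the falling limb, Q drops from 924 to 666 m³/s between t = 8 h and t = 10 h (Δt = 2 h).
k = −Δt / ln(Q₂/Q₁) = −2 / ln(666/924) = 6.11 h.

k ≈ 6.11 h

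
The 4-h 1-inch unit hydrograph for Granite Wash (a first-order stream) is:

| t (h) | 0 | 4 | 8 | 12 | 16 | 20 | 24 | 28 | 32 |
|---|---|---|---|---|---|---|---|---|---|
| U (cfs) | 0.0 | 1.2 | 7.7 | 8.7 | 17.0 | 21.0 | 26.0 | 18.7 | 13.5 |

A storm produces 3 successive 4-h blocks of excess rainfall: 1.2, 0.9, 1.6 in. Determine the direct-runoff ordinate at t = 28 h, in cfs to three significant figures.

By discrete convolution, Q_j = Σ (P_i / 1 in) · U_{j−i}.
At t = 28 h (j=7): Q = (1.2/1)·18.7 + (0.9/1)·26.0 + (1.6/1)·21.0 = 79.4 cfs.

Q ≈ 79.4 cfs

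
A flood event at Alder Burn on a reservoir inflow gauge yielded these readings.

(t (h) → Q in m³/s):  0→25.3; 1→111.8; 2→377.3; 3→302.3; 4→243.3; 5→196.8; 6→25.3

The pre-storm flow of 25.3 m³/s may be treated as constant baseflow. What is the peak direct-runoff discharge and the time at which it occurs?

Q_p = 352.0 m³/s at t = 2 h

Subtracting baseflow gives direct-runoff ordinates: 0.0, 86.5, 352.0, 277.0, 218.0, 171.5, 0.0 m³/s.
The maximum is 352.0 m³/s, occurring at the reading for t = 2 h.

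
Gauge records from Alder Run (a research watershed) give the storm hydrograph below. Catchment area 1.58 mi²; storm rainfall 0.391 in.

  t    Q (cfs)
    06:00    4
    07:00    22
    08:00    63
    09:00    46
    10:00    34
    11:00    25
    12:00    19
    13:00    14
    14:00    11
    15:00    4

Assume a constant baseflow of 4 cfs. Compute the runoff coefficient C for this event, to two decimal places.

ΣQ_DR = 202.0 cfs; V = ΣQ_DR·Δt = 7.272 × 10^5 ft³.
Runoff depth d = V / A = 0.1981 in.
C = d / P = 0.1981 / 0.391 = 0.51.

C ≈ 0.51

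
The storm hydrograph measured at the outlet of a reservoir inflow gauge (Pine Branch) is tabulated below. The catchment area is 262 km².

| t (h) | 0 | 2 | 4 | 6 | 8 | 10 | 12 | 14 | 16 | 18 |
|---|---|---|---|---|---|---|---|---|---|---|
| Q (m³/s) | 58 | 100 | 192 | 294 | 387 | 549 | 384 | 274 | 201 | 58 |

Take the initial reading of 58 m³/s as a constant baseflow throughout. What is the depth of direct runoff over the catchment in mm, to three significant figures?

Direct runoff: 0.0, 42.0, 134.0, 236.0, 329.0, 491.0, 326.0, 216.0, 143.0, 0.0 m³/s; ΣQ_DR = 1917 m³/s.
V = ΣQ_DR · Δt = 1917 × 7200 s = 1.380 × 10^7 m³.
Over A = 262 km², depth = V / A = 52.7 mm.

d ≈ 52.7 mm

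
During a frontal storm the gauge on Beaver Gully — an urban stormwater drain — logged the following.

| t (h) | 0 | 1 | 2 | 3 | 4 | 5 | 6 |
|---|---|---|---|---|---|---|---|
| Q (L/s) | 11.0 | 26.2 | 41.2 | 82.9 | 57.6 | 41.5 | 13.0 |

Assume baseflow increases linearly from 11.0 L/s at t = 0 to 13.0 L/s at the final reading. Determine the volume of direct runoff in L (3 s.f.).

Direct-runoff ordinates (Q − Q_b): 0.00, 14.87, 29.53, 70.90, 45.27, 28.83, 0.00 L/s.
ΣQ_DR = 189.4 L/s.
With Δt = 1 h = 3600 s, V = ΣQ_DR · Δt = 189.4 × 3600 = 6.82 × 10^5 L.

V ≈ 6.82 × 10^5 L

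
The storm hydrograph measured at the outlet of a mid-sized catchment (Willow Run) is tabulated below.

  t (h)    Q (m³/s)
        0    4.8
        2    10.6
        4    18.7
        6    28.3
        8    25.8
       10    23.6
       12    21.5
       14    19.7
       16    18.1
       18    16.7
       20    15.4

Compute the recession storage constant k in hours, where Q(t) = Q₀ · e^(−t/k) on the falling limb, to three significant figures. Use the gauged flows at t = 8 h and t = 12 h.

On the falling limb, Q drops from 25.8 to 21.5 m³/s between t = 8 h and t = 12 h (Δt = 4 h).
k = −Δt / ln(Q₂/Q₁) = −4 / ln(21.5/25.8) = 21.9 h.

k ≈ 21.9 h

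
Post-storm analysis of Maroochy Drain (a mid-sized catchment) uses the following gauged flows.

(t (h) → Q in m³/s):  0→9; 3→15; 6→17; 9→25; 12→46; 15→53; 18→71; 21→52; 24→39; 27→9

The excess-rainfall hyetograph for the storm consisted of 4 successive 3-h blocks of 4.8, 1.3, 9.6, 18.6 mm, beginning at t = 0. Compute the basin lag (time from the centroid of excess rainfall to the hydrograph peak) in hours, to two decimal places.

Centroid of excess rainfall: t_c = Σ P_i·t̄_i / ΣP_i = 8.1735 h (block centres at 1.5, 4.5, 7.5, 10.5 h).
Hydrograph peak occurs at t = 18 h, so basin lag t_L = 18 − 8.1735 = 9.83 h.

t_L ≈ 9.83 h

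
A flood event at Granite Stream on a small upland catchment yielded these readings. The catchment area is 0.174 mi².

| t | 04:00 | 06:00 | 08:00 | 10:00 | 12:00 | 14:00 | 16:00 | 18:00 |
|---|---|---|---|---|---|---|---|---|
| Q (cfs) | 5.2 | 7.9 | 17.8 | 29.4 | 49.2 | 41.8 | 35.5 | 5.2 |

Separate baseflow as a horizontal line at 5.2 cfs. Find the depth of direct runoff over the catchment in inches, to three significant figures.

Direct runoff: 0.0, 2.7, 12.6, 24.2, 44.0, 36.6, 30.3, 0.0 cfs; ΣQ_DR = 150.4 cfs.
V = ΣQ_DR · Δt = 150.4 × 7200 s = 1.083 × 10^6 ft³.
Over A = 0.174 mi², depth = V / A = 2.68 in.

d ≈ 2.68 in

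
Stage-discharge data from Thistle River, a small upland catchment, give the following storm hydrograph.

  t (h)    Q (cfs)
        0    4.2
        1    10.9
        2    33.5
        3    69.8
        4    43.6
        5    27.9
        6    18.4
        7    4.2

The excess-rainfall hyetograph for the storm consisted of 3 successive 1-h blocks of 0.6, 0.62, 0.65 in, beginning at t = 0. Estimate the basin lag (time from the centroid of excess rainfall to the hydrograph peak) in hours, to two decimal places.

t_L ≈ 1.47 h

Centroid of excess rainfall: t_c = Σ P_i·t̄_i / ΣP_i = 1.5267 h (block centres at 0.5, 1.5, 2.5 h).
Hydrograph peak occurs at t = 3 h, so basin lag t_L = 3 − 1.5267 = 1.47 h.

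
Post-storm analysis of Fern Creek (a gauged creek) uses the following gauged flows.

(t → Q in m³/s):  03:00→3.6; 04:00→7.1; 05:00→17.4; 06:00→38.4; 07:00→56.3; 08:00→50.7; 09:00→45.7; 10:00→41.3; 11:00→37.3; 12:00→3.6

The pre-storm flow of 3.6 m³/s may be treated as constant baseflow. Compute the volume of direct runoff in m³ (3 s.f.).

V ≈ 9.55 × 10^5 m³

Direct-runoff ordinates (Q − Q_b): 0.0, 3.5, 13.8, 34.8, 52.7, 47.1, 42.1, 37.7, 33.7, 0.0 m³/s.
ΣQ_DR = 265.4 m³/s.
With Δt = 1 h = 3600 s, V = ΣQ_DR · Δt = 265.4 × 3600 = 9.55 × 10^5 m³.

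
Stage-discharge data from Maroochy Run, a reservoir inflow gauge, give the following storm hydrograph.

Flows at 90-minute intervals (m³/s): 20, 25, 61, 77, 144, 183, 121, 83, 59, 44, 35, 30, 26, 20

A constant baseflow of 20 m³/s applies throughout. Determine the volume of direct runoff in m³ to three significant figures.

V ≈ 3.50 × 10^6 m³

Direct-runoff ordinates (Q − Q_b): 0.0, 5.0, 41.0, 57.0, 124.0, 163.0, 101.0, 63.0, 39.0, 24.0, 15.0, 10.0, 6.0, 0.0 m³/s.
ΣQ_DR = 648.0 m³/s.
With Δt = 1.5 h = 5400 s, V = ΣQ_DR · Δt = 648.0 × 5400 = 3.50 × 10^6 m³.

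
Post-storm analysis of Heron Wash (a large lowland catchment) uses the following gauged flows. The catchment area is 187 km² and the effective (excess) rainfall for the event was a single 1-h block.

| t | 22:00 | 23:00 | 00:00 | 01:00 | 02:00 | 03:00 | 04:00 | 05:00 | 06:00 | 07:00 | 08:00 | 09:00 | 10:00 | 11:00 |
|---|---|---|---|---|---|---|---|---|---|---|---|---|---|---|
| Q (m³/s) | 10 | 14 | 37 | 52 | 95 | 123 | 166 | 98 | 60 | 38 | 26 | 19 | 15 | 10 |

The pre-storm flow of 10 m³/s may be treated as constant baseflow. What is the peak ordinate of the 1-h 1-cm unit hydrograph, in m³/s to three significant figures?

U_p ≈ 130 m³/s

Direct runoff: 0.0, 4.0, 27.0, 42.0, 85.0, 113.0, 156.0, 88.0, 50.0, 28.0, 16.0, 9.0, 5.0, 0.0 m³/s; ΣQ_DR = 623.0 m³/s, peak = 156.0 m³/s.
Runoff depth d = ΣQ_DR·Δt / A = 623.0 × 3600 / (187 km²) = 11.99 mm.
The 1-cm UH is the DRH scaled by (10 mm)/d, so U_p = 156.0 × 10/11.99 = 130 m³/s.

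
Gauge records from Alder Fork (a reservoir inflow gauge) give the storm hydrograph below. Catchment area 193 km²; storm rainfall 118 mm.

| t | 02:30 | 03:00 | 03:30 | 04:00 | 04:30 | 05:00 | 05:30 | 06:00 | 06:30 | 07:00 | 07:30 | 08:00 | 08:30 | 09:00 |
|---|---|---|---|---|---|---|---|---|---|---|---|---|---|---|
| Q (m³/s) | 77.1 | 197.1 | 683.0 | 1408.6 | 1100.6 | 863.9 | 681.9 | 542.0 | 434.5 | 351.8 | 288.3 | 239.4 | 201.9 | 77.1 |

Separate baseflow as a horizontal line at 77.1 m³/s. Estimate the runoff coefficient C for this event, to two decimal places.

ΣQ_DR = 6068 m³/s; V = ΣQ_DR·Δt = 1.092 × 10^7 m³.
Runoff depth d = V / A = 56.59 mm.
C = d / P = 56.59 / 118 = 0.48.

C ≈ 0.48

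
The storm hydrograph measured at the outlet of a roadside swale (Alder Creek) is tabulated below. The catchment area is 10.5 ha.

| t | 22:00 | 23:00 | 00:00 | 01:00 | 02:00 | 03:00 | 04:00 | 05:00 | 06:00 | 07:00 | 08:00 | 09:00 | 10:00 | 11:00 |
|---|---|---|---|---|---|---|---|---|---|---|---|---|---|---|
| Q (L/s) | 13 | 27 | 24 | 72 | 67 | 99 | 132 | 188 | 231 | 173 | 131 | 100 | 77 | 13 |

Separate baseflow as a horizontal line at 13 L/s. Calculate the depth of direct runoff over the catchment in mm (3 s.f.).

Direct runoff: 0.0, 14.0, 11.0, 59.0, 54.0, 86.0, 119.0, 175.0, 218.0, 160.0, 118.0, 87.0, 64.0, 0.0 L/s; ΣQ_DR = 1165 L/s.
V = ΣQ_DR · Δt = 1165 × 3600 s = 4.194 × 10^6 L.
Over A = 10.5 ha, depth = V / A = 39.9 mm.

d ≈ 39.9 mm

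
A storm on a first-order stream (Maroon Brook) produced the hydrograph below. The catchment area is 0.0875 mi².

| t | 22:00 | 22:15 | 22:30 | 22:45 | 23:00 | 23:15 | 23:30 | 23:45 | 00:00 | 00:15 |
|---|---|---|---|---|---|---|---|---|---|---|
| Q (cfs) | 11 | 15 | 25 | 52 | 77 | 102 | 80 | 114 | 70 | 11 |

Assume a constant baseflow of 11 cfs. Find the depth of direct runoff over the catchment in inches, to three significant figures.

d ≈ 1.98 in

Direct runoff: 0.0, 4.0, 14.0, 41.0, 66.0, 91.0, 69.0, 103.0, 59.0, 0.0 cfs; ΣQ_DR = 447.0 cfs.
V = ΣQ_DR · Δt = 447.0 × 900 s = 4.023 × 10^5 ft³.
Over A = 0.0875 mi², depth = V / A = 1.98 in.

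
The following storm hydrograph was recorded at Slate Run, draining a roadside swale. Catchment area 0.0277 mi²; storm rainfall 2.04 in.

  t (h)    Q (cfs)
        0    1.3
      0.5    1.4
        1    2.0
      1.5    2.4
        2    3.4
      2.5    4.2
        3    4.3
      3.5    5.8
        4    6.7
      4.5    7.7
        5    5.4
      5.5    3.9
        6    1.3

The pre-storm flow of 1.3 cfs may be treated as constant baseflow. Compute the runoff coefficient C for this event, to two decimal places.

C ≈ 0.45

ΣQ_DR = 32.90 cfs; V = ΣQ_DR·Δt = 59220 ft³.
Runoff depth d = V / A = 0.9202 in.
C = d / P = 0.9202 / 2.04 = 0.45.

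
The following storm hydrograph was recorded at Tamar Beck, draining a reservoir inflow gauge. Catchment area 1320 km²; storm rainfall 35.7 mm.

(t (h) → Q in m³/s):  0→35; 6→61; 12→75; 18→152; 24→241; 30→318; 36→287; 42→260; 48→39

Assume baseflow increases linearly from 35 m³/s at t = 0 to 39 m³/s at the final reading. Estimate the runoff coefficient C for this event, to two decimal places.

ΣQ_DR = 1135 m³/s; V = ΣQ_DR·Δt = 2.452 × 10^7 m³.
Runoff depth d = V / A = 18.57 mm.
C = d / P = 18.57 / 35.7 = 0.52.

C ≈ 0.52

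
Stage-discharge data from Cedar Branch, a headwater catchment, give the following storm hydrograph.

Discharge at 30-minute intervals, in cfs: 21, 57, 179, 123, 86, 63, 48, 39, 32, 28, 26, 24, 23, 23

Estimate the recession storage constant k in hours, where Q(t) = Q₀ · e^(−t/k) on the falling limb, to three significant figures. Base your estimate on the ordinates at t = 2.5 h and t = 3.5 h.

k ≈ 2.09 h

On the falling limb, Q drops from 63 to 39 cfs between t = 2.5 h and t = 3.5 h (Δt = 1 h).
k = −Δt / ln(Q₂/Q₁) = −1 / ln(39/63) = 2.09 h.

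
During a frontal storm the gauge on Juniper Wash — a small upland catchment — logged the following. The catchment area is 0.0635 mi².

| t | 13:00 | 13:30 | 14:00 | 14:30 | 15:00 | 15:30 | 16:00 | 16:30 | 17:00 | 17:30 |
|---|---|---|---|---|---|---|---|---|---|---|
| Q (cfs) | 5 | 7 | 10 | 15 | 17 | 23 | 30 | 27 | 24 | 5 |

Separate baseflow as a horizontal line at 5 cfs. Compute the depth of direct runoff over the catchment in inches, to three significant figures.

d ≈ 1.38 in

Direct runoff: 0.0, 2.0, 5.0, 10.0, 12.0, 18.0, 25.0, 22.0, 19.0, 0.0 cfs; ΣQ_DR = 113.0 cfs.
V = ΣQ_DR · Δt = 113.0 × 1800 s = 2.034 × 10^5 ft³.
Over A = 0.0635 mi², depth = V / A = 1.38 in.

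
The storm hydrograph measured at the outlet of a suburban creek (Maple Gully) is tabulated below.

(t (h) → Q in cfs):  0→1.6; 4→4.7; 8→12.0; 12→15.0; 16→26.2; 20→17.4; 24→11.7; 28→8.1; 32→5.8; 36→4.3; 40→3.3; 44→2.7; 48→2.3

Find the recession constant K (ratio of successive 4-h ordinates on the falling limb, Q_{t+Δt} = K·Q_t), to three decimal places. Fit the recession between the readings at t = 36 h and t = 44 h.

Using the recession-limb readings at t = 36 h and t = 44 h: Q falls from 4.3 to 2.7 cfs over 2 intervals.
K = (Q₂/Q₁)^(1/2) = (2.7/4.3)^(1/2) = 0.792.

K ≈ 0.792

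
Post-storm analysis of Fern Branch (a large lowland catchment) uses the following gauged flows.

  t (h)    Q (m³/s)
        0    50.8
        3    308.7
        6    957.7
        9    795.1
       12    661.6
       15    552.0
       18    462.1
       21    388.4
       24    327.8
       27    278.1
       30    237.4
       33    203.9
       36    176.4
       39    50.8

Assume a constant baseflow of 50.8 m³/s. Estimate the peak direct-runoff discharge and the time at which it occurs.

Subtracting baseflow gives direct-runoff ordinates: 0.0, 257.9, 906.9, 744.3, 610.8, 501.2, 411.3, 337.6, 277.0, 227.3, 186.6, 153.1, 125.6, 0.0 m³/s.
The maximum is 906.9 m³/s, occurring at the reading for t = 6 h.

Q_p = 906.9 m³/s at t = 6 h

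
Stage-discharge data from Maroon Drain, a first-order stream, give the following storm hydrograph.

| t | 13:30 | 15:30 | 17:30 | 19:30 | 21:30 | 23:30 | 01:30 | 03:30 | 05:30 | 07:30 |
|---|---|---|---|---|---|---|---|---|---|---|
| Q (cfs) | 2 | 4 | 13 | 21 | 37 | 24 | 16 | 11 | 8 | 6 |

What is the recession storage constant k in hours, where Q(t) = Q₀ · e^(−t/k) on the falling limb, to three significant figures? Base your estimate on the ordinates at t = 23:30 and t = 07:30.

k ≈ 5.77 h

On the falling limb, Q drops from 24 to 6 cfs between t = 23:30 and t = 07:30 (Δt = 8 h).
k = −Δt / ln(Q₂/Q₁) = −8 / ln(6/24) = 5.77 h.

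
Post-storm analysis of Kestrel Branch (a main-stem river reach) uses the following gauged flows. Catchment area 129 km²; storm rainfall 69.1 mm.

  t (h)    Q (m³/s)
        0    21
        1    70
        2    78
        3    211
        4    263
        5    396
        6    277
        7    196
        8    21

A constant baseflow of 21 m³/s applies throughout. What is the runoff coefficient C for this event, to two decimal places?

C ≈ 0.54

ΣQ_DR = 1344 m³/s; V = ΣQ_DR·Δt = 4.838 × 10^6 m³.
Runoff depth d = V / A = 37.51 mm.
C = d / P = 37.51 / 69.1 = 0.54.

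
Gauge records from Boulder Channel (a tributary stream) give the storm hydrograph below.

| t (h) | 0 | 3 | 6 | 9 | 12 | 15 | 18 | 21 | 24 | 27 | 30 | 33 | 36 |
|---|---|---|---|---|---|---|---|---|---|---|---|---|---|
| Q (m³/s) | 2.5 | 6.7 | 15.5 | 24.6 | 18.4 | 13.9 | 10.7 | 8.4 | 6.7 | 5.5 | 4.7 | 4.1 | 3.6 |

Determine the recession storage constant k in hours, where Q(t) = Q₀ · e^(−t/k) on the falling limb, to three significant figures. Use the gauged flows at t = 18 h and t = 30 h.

k ≈ 14.6 h

On the falling limb, Q drops from 10.7 to 4.7 m³/s between t = 18 h and t = 30 h (Δt = 12 h).
k = −Δt / ln(Q₂/Q₁) = −12 / ln(4.7/10.7) = 14.6 h.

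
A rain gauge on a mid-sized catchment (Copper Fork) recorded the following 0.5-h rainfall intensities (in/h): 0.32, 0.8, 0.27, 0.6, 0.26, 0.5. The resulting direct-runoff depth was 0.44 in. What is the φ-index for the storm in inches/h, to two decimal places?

Only the 3 blocks with intensity above φ contribute runoff: 0.8, 0.6, 0.5 in/h.
Σ(I−φ)·Δt = d  ⇒  (0.8+0.6+0.5 − 3φ)·0.5 = 0.44
φ = (1.900 − 0.44/0.5) / 3 = 0.34 in/h.

φ ≈ 0.34 in/h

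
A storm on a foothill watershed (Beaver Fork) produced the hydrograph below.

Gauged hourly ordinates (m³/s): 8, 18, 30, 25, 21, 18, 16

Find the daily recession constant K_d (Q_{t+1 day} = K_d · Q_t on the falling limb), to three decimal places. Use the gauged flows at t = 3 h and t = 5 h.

Between t = 3 h and t = 5 h the flow falls from 25 to 18 m³/s over 2×1 h = 2 h.
Per-interval ratio K = (18/25)^(1/2) = 0.8485; K_d = K^(24/1) = 0.019.

K_d ≈ 0.019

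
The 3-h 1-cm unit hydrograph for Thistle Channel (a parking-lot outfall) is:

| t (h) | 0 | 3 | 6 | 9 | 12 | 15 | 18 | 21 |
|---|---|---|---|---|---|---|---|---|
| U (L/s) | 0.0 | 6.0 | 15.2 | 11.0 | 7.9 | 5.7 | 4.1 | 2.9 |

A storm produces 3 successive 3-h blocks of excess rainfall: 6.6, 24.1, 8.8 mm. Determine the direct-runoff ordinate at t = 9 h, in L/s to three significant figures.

By discrete convolution, Q_j = Σ (P_i / 10 mm) · U_{j−i}.
At t = 9 h (j=3): Q = (6.6/10)·11.0 + (24.1/10)·15.2 + (8.8/10)·6.0 = 49.2 L/s.

Q ≈ 49.2 L/s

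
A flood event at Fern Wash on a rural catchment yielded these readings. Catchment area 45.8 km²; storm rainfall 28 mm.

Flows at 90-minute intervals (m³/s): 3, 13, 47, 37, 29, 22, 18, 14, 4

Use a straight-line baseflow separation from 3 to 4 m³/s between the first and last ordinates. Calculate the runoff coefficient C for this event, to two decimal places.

ΣQ_DR = 155.5 m³/s; V = ΣQ_DR·Δt = 8.397 × 10^5 m³.
Runoff depth d = V / A = 18.33 mm.
C = d / P = 18.33 / 28 = 0.65.

C ≈ 0.65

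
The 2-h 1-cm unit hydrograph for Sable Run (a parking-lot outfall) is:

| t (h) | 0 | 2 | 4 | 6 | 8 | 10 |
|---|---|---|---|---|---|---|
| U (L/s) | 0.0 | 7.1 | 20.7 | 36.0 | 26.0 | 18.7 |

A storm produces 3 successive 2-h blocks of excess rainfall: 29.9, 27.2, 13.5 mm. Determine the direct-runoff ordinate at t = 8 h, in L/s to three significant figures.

By discrete convolution, Q_j = Σ (P_i / 10 mm) · U_{j−i}.
At t = 8 h (j=4): Q = (29.9/10)·26.0 + (27.2/10)·36.0 + (13.5/10)·20.7 = 204 L/s.

Q ≈ 204 L/s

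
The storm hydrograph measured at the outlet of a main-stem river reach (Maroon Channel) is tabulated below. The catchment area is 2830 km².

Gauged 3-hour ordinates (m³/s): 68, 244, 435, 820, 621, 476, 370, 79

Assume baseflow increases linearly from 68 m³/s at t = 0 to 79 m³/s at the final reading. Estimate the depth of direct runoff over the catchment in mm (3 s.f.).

Direct runoff: 0.00, 174.43, 363.86, 747.29, 546.71, 400.14, 292.57, 0.00 m³/s; ΣQ_DR = 2525 m³/s.
V = ΣQ_DR · Δt = 2525 × 10800 s = 2.727 × 10^7 m³.
Over A = 2830 km², depth = V / A = 9.64 mm.

d ≈ 9.64 mm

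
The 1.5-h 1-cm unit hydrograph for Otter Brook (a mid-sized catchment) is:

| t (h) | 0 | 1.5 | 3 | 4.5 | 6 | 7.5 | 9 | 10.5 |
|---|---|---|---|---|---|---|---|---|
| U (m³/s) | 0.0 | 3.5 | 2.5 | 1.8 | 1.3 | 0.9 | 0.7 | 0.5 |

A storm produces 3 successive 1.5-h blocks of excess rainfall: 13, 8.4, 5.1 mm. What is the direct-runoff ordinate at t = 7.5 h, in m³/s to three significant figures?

Q ≈ 3.18 m³/s

By discrete convolution, Q_j = Σ (P_i / 10 mm) · U_{j−i}.
At t = 7.5 h (j=5): Q = (13/10)·0.9 + (8.4/10)·1.3 + (5.1/10)·1.8 = 3.18 m³/s.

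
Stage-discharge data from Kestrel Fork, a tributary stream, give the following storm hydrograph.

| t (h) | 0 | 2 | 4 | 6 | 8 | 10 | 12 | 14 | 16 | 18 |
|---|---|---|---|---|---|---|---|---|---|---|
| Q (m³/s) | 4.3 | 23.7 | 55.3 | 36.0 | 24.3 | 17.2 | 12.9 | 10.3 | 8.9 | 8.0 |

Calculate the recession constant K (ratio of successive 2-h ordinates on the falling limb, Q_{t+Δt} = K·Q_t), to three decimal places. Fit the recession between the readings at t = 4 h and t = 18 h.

K ≈ 0.759

Using the recession-limb readings at t = 4 h and t = 18 h: Q falls from 55.3 to 8.0 m³/s over 7 intervals.
K = (Q₂/Q₁)^(1/7) = (8.0/55.3)^(1/7) = 0.759.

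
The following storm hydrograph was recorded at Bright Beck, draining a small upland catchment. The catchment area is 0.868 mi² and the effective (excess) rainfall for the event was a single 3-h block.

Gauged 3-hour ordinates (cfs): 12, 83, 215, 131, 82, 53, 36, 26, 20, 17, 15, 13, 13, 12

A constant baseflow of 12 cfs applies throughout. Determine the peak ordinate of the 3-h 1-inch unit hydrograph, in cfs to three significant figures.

Direct runoff: 0.0, 71.0, 203.0, 119.0, 70.0, 41.0, 24.0, 14.0, 8.0, 5.0, 3.0, 1.0, 1.0, 0.0 cfs; ΣQ_DR = 560.0 cfs, peak = 203.0 cfs.
Runoff depth d = ΣQ_DR·Δt / A = 560.0 × 10800 / (0.868 mi²) = 2.999 in.
The 1-inch UH is the DRH scaled by (1 in)/d, so U_p = 203.0 × 1/2.999 = 67.7 cfs.

U_p ≈ 67.7 cfs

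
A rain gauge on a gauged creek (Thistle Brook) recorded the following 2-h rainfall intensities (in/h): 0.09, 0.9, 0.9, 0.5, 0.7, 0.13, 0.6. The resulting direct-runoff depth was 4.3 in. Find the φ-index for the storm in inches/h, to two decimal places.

Only the 5 blocks with intensity above φ contribute runoff: 0.9, 0.9, 0.5, 0.7, 0.6 in/h.
Σ(I−φ)·Δt = d  ⇒  (0.9+0.9+0.5+0.7+0.6 − 5φ)·2 = 4.3
φ = (3.600 − 4.3/2) / 5 = 0.29 in/h.

φ ≈ 0.29 in/h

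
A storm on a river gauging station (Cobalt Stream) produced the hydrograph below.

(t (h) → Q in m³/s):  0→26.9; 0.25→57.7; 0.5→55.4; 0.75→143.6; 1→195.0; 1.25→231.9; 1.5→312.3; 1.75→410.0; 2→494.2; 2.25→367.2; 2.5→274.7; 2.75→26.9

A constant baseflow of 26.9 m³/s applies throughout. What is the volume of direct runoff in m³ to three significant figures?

V ≈ 2.05 × 10^6 m³

Direct-runoff ordinates (Q − Q_b): 0.0, 30.8, 28.5, 116.7, 168.1, 205.0, 285.4, 383.1, 467.3, 340.3, 247.8, 0.0 m³/s.
ΣQ_DR = 2273 m³/s.
With Δt = 0.25 h = 900 s, V = ΣQ_DR · Δt = 2273 × 900 = 2.05 × 10^6 m³.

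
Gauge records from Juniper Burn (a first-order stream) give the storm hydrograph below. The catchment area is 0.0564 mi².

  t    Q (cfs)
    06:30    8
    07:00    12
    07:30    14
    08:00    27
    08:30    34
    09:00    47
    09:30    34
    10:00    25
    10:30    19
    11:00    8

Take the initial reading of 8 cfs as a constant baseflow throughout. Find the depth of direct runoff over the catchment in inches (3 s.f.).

d ≈ 2.03 in

Direct runoff: 0.0, 4.0, 6.0, 19.0, 26.0, 39.0, 26.0, 17.0, 11.0, 0.0 cfs; ΣQ_DR = 148.0 cfs.
V = ΣQ_DR · Δt = 148.0 × 1800 s = 2.664 × 10^5 ft³.
Over A = 0.0564 mi², depth = V / A = 2.03 in.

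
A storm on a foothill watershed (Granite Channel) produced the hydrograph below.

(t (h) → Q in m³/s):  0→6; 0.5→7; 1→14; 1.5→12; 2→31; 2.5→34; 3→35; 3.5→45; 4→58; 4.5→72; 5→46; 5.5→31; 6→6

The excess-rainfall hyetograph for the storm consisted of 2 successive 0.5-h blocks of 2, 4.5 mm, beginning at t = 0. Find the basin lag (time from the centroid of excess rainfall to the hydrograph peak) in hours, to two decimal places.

t_L ≈ 3.90 h

Centroid of excess rainfall: t_c = Σ P_i·t̄_i / ΣP_i = 0.5962 h (block centres at 0.25, 0.75 h).
Hydrograph peak occurs at t = 4.5 h, so basin lag t_L = 4.5 − 0.5962 = 3.90 h.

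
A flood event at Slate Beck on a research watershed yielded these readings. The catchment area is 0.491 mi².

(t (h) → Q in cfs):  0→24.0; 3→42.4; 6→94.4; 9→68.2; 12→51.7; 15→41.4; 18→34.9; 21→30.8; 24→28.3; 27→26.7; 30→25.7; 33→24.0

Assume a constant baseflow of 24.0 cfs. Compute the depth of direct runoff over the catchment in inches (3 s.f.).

d ≈ 1.94 in

Direct runoff: 0.0, 18.4, 70.4, 44.2, 27.7, 17.4, 10.9, 6.8, 4.3, 2.7, 1.7, 0.0 cfs; ΣQ_DR = 204.5 cfs.
V = ΣQ_DR · Δt = 204.5 × 10800 s = 2.209 × 10^6 ft³.
Over A = 0.491 mi², depth = V / A = 1.94 in.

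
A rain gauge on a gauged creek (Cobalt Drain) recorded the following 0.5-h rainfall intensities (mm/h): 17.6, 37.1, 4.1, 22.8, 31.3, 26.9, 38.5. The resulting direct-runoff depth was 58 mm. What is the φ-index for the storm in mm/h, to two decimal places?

φ ≈ 9.70 mm/h

Only the 6 blocks with intensity above φ contribute runoff: 17.6, 37.1, 22.8, 31.3, 26.9, 38.5 mm/h.
Σ(I−φ)·Δt = d  ⇒  (17.6+37.1+22.8+31.3+26.9+38.5 − 6φ)·0.5 = 58
φ = (174.2 − 58/0.5) / 6 = 9.70 mm/h.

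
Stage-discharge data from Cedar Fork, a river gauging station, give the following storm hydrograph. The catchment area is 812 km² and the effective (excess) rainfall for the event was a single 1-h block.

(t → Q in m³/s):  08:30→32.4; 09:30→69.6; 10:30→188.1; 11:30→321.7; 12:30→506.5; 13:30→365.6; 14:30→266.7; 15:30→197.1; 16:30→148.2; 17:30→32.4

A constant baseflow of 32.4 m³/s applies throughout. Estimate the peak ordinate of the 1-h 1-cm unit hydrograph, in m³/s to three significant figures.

Direct runoff: 0.0, 37.2, 155.7, 289.3, 474.1, 333.2, 234.3, 164.7, 115.8, 0.0 m³/s; ΣQ_DR = 1804 m³/s, peak = 474.1 m³/s.
Runoff depth d = ΣQ_DR·Δt / A = 1804 × 3600 / (812 km²) = 7.999 mm.
The 1-cm UH is the DRH scaled by (10 mm)/d, so U_p = 474.1 × 10/7.999 = 593 m³/s.

U_p ≈ 593 m³/s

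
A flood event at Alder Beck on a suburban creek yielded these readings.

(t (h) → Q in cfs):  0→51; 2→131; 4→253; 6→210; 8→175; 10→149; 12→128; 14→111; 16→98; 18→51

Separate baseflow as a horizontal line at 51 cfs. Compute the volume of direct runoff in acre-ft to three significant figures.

V ≈ 140 acre-ft

Direct-runoff ordinates (Q − Q_b): 0.0, 80.0, 202.0, 159.0, 124.0, 98.0, 77.0, 60.0, 47.0, 0.0 cfs.
ΣQ_DR = 847.0 cfs.
With Δt = 2 h = 7200 s, V = ΣQ_DR · Δt = 847.0 × 7200 = 6.10 × 10^6 ft³ = 140 acre-ft.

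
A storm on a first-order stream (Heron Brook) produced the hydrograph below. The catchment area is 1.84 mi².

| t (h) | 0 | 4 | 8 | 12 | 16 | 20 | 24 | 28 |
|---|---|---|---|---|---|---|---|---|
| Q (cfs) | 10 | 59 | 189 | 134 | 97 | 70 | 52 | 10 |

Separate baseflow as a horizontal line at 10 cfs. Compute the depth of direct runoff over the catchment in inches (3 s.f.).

d ≈ 1.82 in

Direct runoff: 0.0, 49.0, 179.0, 124.0, 87.0, 60.0, 42.0, 0.0 cfs; ΣQ_DR = 541.0 cfs.
V = ΣQ_DR · Δt = 541.0 × 14400 s = 7.790 × 10^6 ft³.
Over A = 1.84 mi², depth = V / A = 1.82 in.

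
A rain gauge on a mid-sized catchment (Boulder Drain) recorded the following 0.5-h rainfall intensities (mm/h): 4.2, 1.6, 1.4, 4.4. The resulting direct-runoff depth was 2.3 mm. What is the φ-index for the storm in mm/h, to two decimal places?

Only the 2 blocks with intensity above φ contribute runoff: 4.2, 4.4 mm/h.
Σ(I−φ)·Δt = d  ⇒  (4.2+4.4 − 2φ)·0.5 = 2.3
φ = (8.600 − 2.3/0.5) / 2 = 2.00 mm/h.

φ ≈ 2.00 mm/h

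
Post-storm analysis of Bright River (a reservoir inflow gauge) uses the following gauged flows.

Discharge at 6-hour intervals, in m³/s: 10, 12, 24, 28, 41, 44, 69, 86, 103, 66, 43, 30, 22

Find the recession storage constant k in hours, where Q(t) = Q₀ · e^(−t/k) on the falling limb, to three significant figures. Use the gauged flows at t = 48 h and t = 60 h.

On the falling limb, Q drops from 103 to 43 m³/s between t = 48 h and t = 60 h (Δt = 12 h).
k = −Δt / ln(Q₂/Q₁) = −12 / ln(43/103) = 13.7 h.

k ≈ 13.7 h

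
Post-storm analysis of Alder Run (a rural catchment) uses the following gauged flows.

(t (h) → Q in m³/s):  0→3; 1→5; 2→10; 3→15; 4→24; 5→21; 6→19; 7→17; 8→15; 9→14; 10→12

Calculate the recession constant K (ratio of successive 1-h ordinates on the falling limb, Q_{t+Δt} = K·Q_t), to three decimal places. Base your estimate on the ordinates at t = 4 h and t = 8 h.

Using the recession-limb readings at t = 4 h and t = 8 h: Q falls from 24 to 15 m³/s over 4 intervals.
K = (Q₂/Q₁)^(1/4) = (15/24)^(1/4) = 0.889.

K ≈ 0.889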